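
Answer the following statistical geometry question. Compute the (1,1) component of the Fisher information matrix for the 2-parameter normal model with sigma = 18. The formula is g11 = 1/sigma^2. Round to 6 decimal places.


For the 2-parameter normal family, the Fisher metric has:
  g11 = 1/sigma^2, g22 = 2/sigma^2.
sigma = 18, sigma^2 = 324.
g11 = 0.003086

0.003086


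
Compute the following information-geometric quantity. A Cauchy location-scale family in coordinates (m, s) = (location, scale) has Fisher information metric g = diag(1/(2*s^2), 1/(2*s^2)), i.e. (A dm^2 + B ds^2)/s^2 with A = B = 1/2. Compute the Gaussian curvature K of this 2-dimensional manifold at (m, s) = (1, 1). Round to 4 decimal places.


The metric has the form g = (A dm^2 + B ds^2)/s^2 with A = 1/2, B = 1/2.
Substitute u = sqrt(A/B)*m: g = B*(du^2 + ds^2)/s^2, i.e. B times the
Poincare upper half-plane metric, which has constant Gaussian curvature -1.
Scaling a 2D metric by a constant c divides the Gaussian curvature by c,
so K = -1/B = -1/(1/2) = -2.0000 everywhere (the point (m, s) = (1, 1) is irrelevant:
the curvature is constant).
The requested Gaussian curvature is K = -2.0000.

-2.0000


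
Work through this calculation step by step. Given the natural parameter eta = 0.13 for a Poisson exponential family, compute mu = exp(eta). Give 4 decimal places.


Expectation parameter for Poisson exponential family:
mu = exp(eta).
eta = 0.13.
mu = exp(0.13) = 1.1388

1.1388


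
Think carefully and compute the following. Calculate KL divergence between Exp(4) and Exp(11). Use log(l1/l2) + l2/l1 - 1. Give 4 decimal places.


KL divergence for exponential family:
KL = log(l1/l2) + l2/l1 - 1.
log(4/11) = -1.011601.
11/4 = 2.75.
KL = -1.011601 + 2.75 - 1 = 0.7384

0.7384


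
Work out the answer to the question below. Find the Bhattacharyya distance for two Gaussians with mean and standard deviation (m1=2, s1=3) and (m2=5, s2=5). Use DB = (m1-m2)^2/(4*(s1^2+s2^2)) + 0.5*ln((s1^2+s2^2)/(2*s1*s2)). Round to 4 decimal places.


Bhattacharyya distance between two Gaussians:
DB = (m1-m2)^2/(4*(s1^2+s2^2)) + (1/2)*ln((s1^2+s2^2)/(2*s1*s2)).
(m1-m2)^2 = (-3)^2 = 9.
s1^2+s2^2 = 9 + 25 = 34.
term1 = 9/136 = 0.066176.
term2 = 0.5*ln(34/30.0) = 0.062582.
DB = 0.066176 + 0.062582 = 0.1288

0.1288


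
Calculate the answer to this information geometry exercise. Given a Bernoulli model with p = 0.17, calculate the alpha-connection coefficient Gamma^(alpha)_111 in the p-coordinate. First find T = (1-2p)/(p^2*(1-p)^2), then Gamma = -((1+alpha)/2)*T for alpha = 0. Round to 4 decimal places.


Skewness (Amari-Chentsov) tensor: T = (1-2p)/(p^2*(1-p)^2).
p = 0.17, 1-2p = 0.66, p^2 = 0.0289, (1-p)^2 = 0.6889.
T = 0.66/(0.0289 * 0.6889) = 33.150487.
In the p-coordinate, Gamma^(alpha) = Gamma^(0) - (alpha/2)*T with Gamma^(0) = (1/2)*g'(p) = -T/2,
so Gamma^(alpha) = -((1+alpha)/2)*T.
alpha = 0, -(1+alpha)/2 = -0.5.
Gamma = -0.5 * 33.150487 = -16.5752

-16.5752


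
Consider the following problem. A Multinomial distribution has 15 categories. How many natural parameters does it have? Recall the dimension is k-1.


Exponential family dimension calculation:
For Multinomial with k=15 categories, dim = k-1 = 14.

14


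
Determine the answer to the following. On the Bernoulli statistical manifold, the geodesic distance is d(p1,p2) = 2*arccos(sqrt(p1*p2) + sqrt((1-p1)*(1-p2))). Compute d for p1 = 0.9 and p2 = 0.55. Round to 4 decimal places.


Geodesic distance on Bernoulli manifold:
d(p1,p2) = 2*arccos(sqrt(p1*p2) + sqrt((1-p1)*(1-p2))).
sqrt(p1*p2) = sqrt(0.9*0.55) = 0.703562.
sqrt((1-p1)*(1-p2)) = sqrt(0.1*0.45) = 0.212132.
arg = 0.703562 + 0.212132 = 0.915694.
d = 2*arccos(0.915694) = 0.8271

0.8271


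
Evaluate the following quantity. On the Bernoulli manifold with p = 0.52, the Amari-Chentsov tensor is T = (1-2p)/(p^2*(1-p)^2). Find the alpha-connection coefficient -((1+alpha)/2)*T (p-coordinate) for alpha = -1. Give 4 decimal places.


Skewness (Amari-Chentsov) tensor: T = (1-2p)/(p^2*(1-p)^2).
p = 0.52, 1-2p = -0.04, p^2 = 0.2704, (1-p)^2 = 0.2304.
T = -0.04/(0.2704 * 0.2304) = -0.642053.
In the p-coordinate, Gamma^(alpha) = Gamma^(0) - (alpha/2)*T with Gamma^(0) = (1/2)*g'(p) = -T/2,
so Gamma^(alpha) = -((1+alpha)/2)*T.
alpha = -1, -(1+alpha)/2 = 0.0.
Gamma = 0.0 * -0.642053 = 0.0000

0.0000


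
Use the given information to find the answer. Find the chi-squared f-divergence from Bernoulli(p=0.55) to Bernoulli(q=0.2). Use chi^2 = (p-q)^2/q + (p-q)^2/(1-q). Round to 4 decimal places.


Chi-squared divergence between Bernoulli distributions:
chi^2 = (p-q)^2/q + (p-q)^2/(1-q).
p = 0.55, q = 0.2, p-q = 0.35.
(p-q)^2 = 0.1225.
term1 = 0.1225/0.2 = 0.6125.
term2 = 0.1225/0.8 = 0.153125.
chi^2 = 0.6125 + 0.153125 = 0.7656

0.7656


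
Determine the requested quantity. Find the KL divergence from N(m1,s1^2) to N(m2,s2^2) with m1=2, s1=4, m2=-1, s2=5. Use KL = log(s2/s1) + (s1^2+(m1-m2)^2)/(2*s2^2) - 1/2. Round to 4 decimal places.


KL divergence between normal distributions:
KL = log(s2/s1) + (s1^2 + (m1-m2)^2)/(2*s2^2) - 1/2.
log(5/4) = 0.223144.
(4^2 + (2--1)^2)/(2*5^2) = (16 + 9)/50 = 0.5.
KL = 0.223144 + 0.5 - 0.5 = 0.2231

0.2231


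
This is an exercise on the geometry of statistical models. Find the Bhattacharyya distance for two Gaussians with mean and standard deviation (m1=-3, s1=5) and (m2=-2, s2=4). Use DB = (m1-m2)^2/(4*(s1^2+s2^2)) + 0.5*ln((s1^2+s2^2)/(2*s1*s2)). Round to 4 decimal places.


Bhattacharyya distance between two Gaussians:
DB = (m1-m2)^2/(4*(s1^2+s2^2)) + (1/2)*ln((s1^2+s2^2)/(2*s1*s2)).
(m1-m2)^2 = (-1)^2 = 1.
s1^2+s2^2 = 25 + 16 = 41.
term1 = 1/164 = 0.006098.
term2 = 0.5*ln(41/40.0) = 0.012346.
DB = 0.006098 + 0.012346 = 0.0184

0.0184


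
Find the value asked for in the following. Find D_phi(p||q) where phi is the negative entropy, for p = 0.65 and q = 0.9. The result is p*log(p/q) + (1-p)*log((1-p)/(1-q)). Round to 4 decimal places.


Bregman divergence with negative entropy generator:
D = p*log(p/q) + (1-p)*log((1-p)/(1-q)).
p = 0.65, q = 0.9.
p*log(p/q) = 0.65*log(0.65/0.9) = -0.211525.
(1-p)*log((1-p)/(1-q)) = 0.35*log(0.35/0.1) = 0.438467.
D = -0.211525 + 0.438467 = 0.2269

0.2269


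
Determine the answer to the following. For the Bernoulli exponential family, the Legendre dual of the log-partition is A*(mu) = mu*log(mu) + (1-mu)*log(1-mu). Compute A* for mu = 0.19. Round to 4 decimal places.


Legendre transform for Bernoulli:
A*(mu) = mu*log(mu) + (1-mu)*log(1-mu).
mu = 0.19, 1-mu = 0.81.
mu*log(mu) = 0.19*log(0.19) = -0.315539.
(1-mu)*log(1-mu) = 0.81*log(0.81) = -0.170684.
A* = -0.315539 + -0.170684 = -0.4862

-0.4862


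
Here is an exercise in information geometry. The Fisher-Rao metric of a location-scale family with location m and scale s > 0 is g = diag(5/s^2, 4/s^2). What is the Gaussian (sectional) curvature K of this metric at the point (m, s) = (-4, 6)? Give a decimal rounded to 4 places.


The metric has the form g = (A dm^2 + B ds^2)/s^2 with A = 5, B = 4.
Substitute u = sqrt(A/B)*m: g = B*(du^2 + ds^2)/s^2, i.e. B times the
Poincare upper half-plane metric, which has constant Gaussian curvature -1.
Scaling a 2D metric by a constant c divides the Gaussian curvature by c,
so K = -1/B = -1/(4) = -0.2500 everywhere (the point (m, s) = (-4, 6) is irrelevant:
the curvature is constant).
The requested Gaussian curvature is K = -0.2500.

-0.2500


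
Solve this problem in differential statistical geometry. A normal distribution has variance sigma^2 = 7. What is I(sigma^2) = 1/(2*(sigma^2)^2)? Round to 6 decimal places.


Fisher information for variance: I(sigma^2) = 1/(2*sigma^4).
sigma^2 = 7, so sigma^4 = 49.
I = 1/(2*49) = 1/98 = 0.010204

0.010204


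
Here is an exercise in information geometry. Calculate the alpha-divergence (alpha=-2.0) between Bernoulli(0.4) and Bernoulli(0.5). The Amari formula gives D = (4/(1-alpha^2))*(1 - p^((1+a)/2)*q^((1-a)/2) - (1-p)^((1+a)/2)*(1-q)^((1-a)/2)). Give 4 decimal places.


Amari alpha-divergence:
D = (4/(1-alpha^2))*(1 - p^((1+a)/2)*q^((1-a)/2) - (1-p)^((1+a)/2)*(1-q)^((1-a)/2)).
alpha = -2.0, p = 0.4, q = 0.5.
e1 = (1+alpha)/2 = -0.5, e2 = (1-alpha)/2 = 1.5.
t1 = p^e1 * q^e2 = 0.4^-0.5 * 0.5^1.5 = 0.559017.
t2 = (1-p)^e1 * (1-q)^e2 = 0.6^-0.5 * 0.5^1.5 = 0.456435.
4/(1-alpha^2) = -1.333333.
D = -1.333333*(1 - 0.559017 - 0.456435) = 0.0206

0.0206


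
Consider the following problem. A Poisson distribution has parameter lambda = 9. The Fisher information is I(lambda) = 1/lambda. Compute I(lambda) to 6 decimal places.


Fisher information for Poisson: I(lambda) = 1/lambda.
lambda = 9.
I(lambda) = 1/9 = 0.111111

0.111111


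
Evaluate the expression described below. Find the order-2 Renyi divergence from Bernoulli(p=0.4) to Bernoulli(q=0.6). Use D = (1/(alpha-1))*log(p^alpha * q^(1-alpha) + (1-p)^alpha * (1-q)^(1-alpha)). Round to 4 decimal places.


Renyi divergence of order alpha between Bernoulli distributions:
D = (1/(alpha-1))*log(p^alpha * q^(1-alpha) + (1-p)^alpha * (1-q)^(1-alpha)).
alpha = 2, p = 0.4, q = 0.6.
p^alpha * q^(1-alpha) = 0.4^2 * 0.6^-1 = 0.266667.
(1-p)^alpha * (1-q)^(1-alpha) = 0.6^2 * 0.4^-1 = 0.9.
sum = 0.266667 + 0.9 = 1.166667.
D = (1/1)*log(1.166667) = 0.1542

0.1542


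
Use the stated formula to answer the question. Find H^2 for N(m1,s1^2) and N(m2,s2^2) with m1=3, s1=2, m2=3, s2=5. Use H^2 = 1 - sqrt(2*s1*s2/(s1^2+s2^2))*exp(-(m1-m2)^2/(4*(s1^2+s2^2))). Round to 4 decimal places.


Squared Hellinger distance for Gaussians:
H^2 = 1 - sqrt(2*s1*s2/(s1^2+s2^2)) * exp(-(m1-m2)^2/(4*(s1^2+s2^2))).
s1^2 = 4, s2^2 = 25, s1^2+s2^2 = 29.
sqrt(2*2*5/(29)) = 0.830455.
(m1-m2)^2 = (0)^2 = 0.
exp(-0/(4*29)) = exp(0.0) = 1.0.
H^2 = 1 - 0.830455*1.0 = 0.1695

0.1695


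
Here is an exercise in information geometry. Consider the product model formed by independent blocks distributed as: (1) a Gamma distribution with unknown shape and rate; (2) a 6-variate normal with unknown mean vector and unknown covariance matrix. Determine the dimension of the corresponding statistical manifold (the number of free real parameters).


The dimension of a statistical manifold equals the number of free
(independent) real parameters of the model. For a product of independent
blocks the parameter counts add.
- Gamma (shape, rate): 2.
- 6-variate normal: 6 (mean) + 6*7/2 = 21 (symmetric covariance) = 27.
Total = 2 + 27 = 29.
Dimension = 29

29


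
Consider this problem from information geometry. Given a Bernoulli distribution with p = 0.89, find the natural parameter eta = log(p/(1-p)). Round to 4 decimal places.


Natural parameter for Bernoulli: eta = log(p/(1-p)).
p = 0.89, 1-p = 0.11.
p/(1-p) = 8.090909.
eta = log(8.090909) = 2.0907

2.0907


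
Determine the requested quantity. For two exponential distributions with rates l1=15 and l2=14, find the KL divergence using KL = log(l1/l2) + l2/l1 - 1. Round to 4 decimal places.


KL divergence for exponential family:
KL = log(l1/l2) + l2/l1 - 1.
log(15/14) = 0.068993.
14/15 = 0.933333.
KL = 0.068993 + 0.933333 - 1 = 0.0023

0.0023


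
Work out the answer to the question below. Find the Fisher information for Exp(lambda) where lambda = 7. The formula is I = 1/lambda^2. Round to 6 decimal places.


Fisher information for exponential: I(lambda) = 1/lambda^2.
lambda = 7, lambda^2 = 49.
I = 1/49 = 0.020408

0.020408


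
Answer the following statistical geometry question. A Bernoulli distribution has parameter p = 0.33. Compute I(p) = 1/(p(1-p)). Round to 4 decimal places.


For Bernoulli(p), Fisher information is I(p) = 1/(p*(1-p)).
p = 0.33, 1-p = 0.67.
p*(1-p) = 0.2211.
I(p) = 1/0.2211 = 4.5228

4.5228


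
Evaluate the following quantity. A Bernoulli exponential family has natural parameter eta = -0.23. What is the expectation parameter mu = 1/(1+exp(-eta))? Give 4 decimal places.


Dual coordinate (expectation parameter) for Bernoulli:
mu = 1/(1+exp(-eta)).
eta = -0.23.
exp(-eta) = exp(0.23) = 1.2586.
mu = 1/(1+1.2586) = 0.4428

0.4428


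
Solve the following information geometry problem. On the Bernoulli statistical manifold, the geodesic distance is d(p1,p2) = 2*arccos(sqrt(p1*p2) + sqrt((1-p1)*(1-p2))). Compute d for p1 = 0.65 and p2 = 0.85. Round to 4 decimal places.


Geodesic distance on Bernoulli manifold:
d(p1,p2) = 2*arccos(sqrt(p1*p2) + sqrt((1-p1)*(1-p2))).
sqrt(p1*p2) = sqrt(0.65*0.85) = 0.743303.
sqrt((1-p1)*(1-p2)) = sqrt(0.35*0.15) = 0.229129.
arg = 0.743303 + 0.229129 = 0.972432.
d = 2*arccos(0.972432) = 0.4707

0.4707


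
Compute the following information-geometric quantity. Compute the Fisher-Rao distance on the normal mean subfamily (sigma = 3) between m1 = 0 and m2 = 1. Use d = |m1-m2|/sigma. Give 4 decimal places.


On the fixed-variance normal subfamily, geodesic distance = |m1-m2|/sigma.
|0 - 1| = 1.
sigma = 3.
d = 1/3 = 0.3333

0.3333


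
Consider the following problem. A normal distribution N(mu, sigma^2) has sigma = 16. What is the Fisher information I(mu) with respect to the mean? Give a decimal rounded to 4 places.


The Fisher information for the mean of a normal distribution is I(mu) = 1/sigma^2.
sigma = 16, so sigma^2 = 256.
I(mu) = 1/256 = 0.0039

0.0039


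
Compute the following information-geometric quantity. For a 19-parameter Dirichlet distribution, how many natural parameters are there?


Exponential family dimension calculation:
Dirichlet with 19 components has 19 natural parameters.

19


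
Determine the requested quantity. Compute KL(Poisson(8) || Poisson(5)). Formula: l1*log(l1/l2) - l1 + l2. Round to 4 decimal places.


KL divergence for Poisson:
KL = l1*log(l1/l2) - l1 + l2.
l1 = 8, l2 = 5.
log(8/5) = 0.470004.
l1*log(l1/l2) = 8 * 0.470004 = 3.760029.
KL = 3.760029 - 8 + 5 = 0.7600

0.7600


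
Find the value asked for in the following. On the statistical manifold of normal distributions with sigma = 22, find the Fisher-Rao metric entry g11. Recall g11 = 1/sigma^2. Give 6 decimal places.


For the 2-parameter normal family, the Fisher metric has:
  g11 = 1/sigma^2, g22 = 2/sigma^2.
sigma = 22, sigma^2 = 484.
g11 = 0.002066

0.002066


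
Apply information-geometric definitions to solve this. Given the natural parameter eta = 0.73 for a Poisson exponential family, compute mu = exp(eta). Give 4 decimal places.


Expectation parameter for Poisson exponential family:
mu = exp(eta).
eta = 0.73.
mu = exp(0.73) = 2.0751

2.0751


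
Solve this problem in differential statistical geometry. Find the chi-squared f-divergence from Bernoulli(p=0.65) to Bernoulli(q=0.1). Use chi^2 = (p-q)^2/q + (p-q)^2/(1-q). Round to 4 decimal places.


Chi-squared divergence between Bernoulli distributions:
chi^2 = (p-q)^2/q + (p-q)^2/(1-q).
p = 0.65, q = 0.1, p-q = 0.55.
(p-q)^2 = 0.3025.
term1 = 0.3025/0.1 = 3.025.
term2 = 0.3025/0.9 = 0.336111.
chi^2 = 3.025 + 0.336111 = 3.3611

3.3611


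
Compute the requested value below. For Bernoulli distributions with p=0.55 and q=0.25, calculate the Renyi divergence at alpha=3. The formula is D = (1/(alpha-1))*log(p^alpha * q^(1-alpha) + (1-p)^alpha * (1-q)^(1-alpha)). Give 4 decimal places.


Renyi divergence of order alpha between Bernoulli distributions:
D = (1/(alpha-1))*log(p^alpha * q^(1-alpha) + (1-p)^alpha * (1-q)^(1-alpha)).
alpha = 3, p = 0.55, q = 0.25.
p^alpha * q^(1-alpha) = 0.55^3 * 0.25^-2 = 2.662.
(1-p)^alpha * (1-q)^(1-alpha) = 0.45^3 * 0.75^-2 = 0.162.
sum = 2.662 + 0.162 = 2.824.
D = (1/2)*log(2.824) = 0.5191

0.5191


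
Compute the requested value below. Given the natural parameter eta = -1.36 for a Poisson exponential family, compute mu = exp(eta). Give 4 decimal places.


Expectation parameter for Poisson exponential family:
mu = exp(eta).
eta = -1.36.
mu = exp(-1.36) = 0.2567

0.2567


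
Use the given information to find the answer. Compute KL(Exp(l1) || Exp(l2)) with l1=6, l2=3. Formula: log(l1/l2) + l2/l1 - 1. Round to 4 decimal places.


KL divergence for exponential family:
KL = log(l1/l2) + l2/l1 - 1.
log(6/3) = 0.693147.
3/6 = 0.5.
KL = 0.693147 + 0.5 - 1 = 0.1931

0.1931


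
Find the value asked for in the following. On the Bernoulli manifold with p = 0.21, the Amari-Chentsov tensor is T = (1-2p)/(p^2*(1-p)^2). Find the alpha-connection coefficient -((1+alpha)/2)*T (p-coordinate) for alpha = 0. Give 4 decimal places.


Skewness (Amari-Chentsov) tensor: T = (1-2p)/(p^2*(1-p)^2).
p = 0.21, 1-2p = 0.58, p^2 = 0.0441, (1-p)^2 = 0.6241.
T = 0.58/(0.0441 * 0.6241) = 21.07343.
In the p-coordinate, Gamma^(alpha) = Gamma^(0) - (alpha/2)*T with Gamma^(0) = (1/2)*g'(p) = -T/2,
so Gamma^(alpha) = -((1+alpha)/2)*T.
alpha = 0, -(1+alpha)/2 = -0.5.
Gamma = -0.5 * 21.07343 = -10.5367

-10.5367


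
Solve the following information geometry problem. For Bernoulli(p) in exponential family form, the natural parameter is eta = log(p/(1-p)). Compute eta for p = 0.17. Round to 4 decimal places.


Natural parameter for Bernoulli: eta = log(p/(1-p)).
p = 0.17, 1-p = 0.83.
p/(1-p) = 0.204819.
eta = log(0.204819) = -1.5856

-1.5856


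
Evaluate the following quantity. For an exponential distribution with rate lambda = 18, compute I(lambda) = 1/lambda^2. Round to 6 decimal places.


Fisher information for exponential: I(lambda) = 1/lambda^2.
lambda = 18, lambda^2 = 324.
I = 1/324 = 0.003086

0.003086


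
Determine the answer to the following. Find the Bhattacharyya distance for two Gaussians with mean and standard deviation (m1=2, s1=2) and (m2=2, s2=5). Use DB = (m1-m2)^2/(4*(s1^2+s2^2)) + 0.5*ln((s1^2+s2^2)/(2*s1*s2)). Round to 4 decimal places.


Bhattacharyya distance between two Gaussians:
DB = (m1-m2)^2/(4*(s1^2+s2^2)) + (1/2)*ln((s1^2+s2^2)/(2*s1*s2)).
(m1-m2)^2 = (0)^2 = 0.
s1^2+s2^2 = 4 + 25 = 29.
term1 = 0/116 = 0.0.
term2 = 0.5*ln(29/20.0) = 0.185782.
DB = 0.0 + 0.185782 = 0.1858

0.1858


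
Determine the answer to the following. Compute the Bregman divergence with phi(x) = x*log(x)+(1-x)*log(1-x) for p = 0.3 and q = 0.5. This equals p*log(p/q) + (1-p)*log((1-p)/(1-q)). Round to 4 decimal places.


Bregman divergence with negative entropy generator:
D = p*log(p/q) + (1-p)*log((1-p)/(1-q)).
p = 0.3, q = 0.5.
p*log(p/q) = 0.3*log(0.3/0.5) = -0.153248.
(1-p)*log((1-p)/(1-q)) = 0.7*log(0.7/0.5) = 0.235531.
D = -0.153248 + 0.235531 = 0.0823

0.0823


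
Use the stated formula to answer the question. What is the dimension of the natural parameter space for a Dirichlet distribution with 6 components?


Exponential family dimension calculation:
Dirichlet with 6 components has 6 natural parameters.

6


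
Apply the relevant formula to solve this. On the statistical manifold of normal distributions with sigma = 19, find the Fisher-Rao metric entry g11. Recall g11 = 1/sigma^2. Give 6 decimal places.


For the 2-parameter normal family, the Fisher metric has:
  g11 = 1/sigma^2, g22 = 2/sigma^2.
sigma = 19, sigma^2 = 361.
g11 = 0.002770

0.002770


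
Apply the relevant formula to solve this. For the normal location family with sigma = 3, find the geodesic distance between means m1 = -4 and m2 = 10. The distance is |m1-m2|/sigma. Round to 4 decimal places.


On the fixed-variance normal subfamily, geodesic distance = |m1-m2|/sigma.
|-4 - 10| = 14.
sigma = 3.
d = 14/3 = 4.6667

4.6667


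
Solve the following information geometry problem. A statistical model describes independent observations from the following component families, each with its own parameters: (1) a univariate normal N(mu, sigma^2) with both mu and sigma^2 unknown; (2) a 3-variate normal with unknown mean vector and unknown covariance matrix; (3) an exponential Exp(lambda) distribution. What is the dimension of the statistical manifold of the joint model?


The dimension of a statistical manifold equals the number of free
(independent) real parameters of the model. For a product of independent
blocks the parameter counts add.
- normal (mu, sigma^2): 2.
- 3-variate normal: 3 (mean) + 3*4/2 = 6 (symmetric covariance) = 9.
- exponential (lambda): 1.
Total = 2 + 9 + 1 = 12.
Dimension = 12

12


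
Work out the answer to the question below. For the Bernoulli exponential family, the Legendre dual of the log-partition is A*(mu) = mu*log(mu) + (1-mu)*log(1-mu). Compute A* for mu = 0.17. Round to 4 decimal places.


Legendre transform for Bernoulli:
A*(mu) = mu*log(mu) + (1-mu)*log(1-mu).
mu = 0.17, 1-mu = 0.83.
mu*log(mu) = 0.17*log(0.17) = -0.301233.
(1-mu)*log(1-mu) = 0.83*log(0.83) = -0.154654.
A* = -0.301233 + -0.154654 = -0.4559

-0.4559


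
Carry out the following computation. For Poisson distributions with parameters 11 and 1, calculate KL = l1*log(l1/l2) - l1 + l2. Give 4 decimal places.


KL divergence for Poisson:
KL = l1*log(l1/l2) - l1 + l2.
l1 = 11, l2 = 1.
log(11/1) = 2.397895.
l1*log(l1/l2) = 11 * 2.397895 = 26.376848.
KL = 26.376848 - 11 + 1 = 16.3768

16.3768


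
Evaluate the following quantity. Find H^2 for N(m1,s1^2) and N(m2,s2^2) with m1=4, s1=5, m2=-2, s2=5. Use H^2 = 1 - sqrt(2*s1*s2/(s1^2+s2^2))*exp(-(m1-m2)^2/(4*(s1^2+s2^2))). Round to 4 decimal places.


Squared Hellinger distance for Gaussians:
H^2 = 1 - sqrt(2*s1*s2/(s1^2+s2^2)) * exp(-(m1-m2)^2/(4*(s1^2+s2^2))).
s1^2 = 25, s2^2 = 25, s1^2+s2^2 = 50.
sqrt(2*5*5/(50)) = 1.0.
(m1-m2)^2 = (6)^2 = 36.
exp(-36/(4*50)) = exp(-0.18) = 0.83527.
H^2 = 1 - 1.0*0.83527 = 0.1647

0.1647


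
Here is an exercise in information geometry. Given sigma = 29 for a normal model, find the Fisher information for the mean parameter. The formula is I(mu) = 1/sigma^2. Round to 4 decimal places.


The Fisher information for the mean of a normal distribution is I(mu) = 1/sigma^2.
sigma = 29, so sigma^2 = 841.
I(mu) = 1/841 = 0.0012

0.0012


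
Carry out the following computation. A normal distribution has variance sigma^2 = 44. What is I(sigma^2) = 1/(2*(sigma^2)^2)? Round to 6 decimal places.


Fisher information for variance: I(sigma^2) = 1/(2*sigma^4).
sigma^2 = 44, so sigma^4 = 1936.
I = 1/(2*1936) = 1/3872 = 0.000258

0.000258


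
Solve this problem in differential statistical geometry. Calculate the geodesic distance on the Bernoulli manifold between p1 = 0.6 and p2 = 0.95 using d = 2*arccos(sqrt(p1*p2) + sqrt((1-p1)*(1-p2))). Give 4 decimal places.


Geodesic distance on Bernoulli manifold:
d(p1,p2) = 2*arccos(sqrt(p1*p2) + sqrt((1-p1)*(1-p2))).
sqrt(p1*p2) = sqrt(0.6*0.95) = 0.754983.
sqrt((1-p1)*(1-p2)) = sqrt(0.4*0.05) = 0.141421.
arg = 0.754983 + 0.141421 = 0.896405.
d = 2*arccos(0.896405) = 0.9184

0.9184


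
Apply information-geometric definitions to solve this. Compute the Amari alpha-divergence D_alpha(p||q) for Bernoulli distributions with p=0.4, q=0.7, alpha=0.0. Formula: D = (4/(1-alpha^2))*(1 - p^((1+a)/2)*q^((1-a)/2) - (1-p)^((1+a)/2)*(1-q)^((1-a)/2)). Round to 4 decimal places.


Amari alpha-divergence:
D = (4/(1-alpha^2))*(1 - p^((1+a)/2)*q^((1-a)/2) - (1-p)^((1+a)/2)*(1-q)^((1-a)/2)).
alpha = 0.0, p = 0.4, q = 0.7.
e1 = (1+alpha)/2 = 0.5, e2 = (1-alpha)/2 = 0.5.
t1 = p^e1 * q^e2 = 0.4^0.5 * 0.7^0.5 = 0.52915.
t2 = (1-p)^e1 * (1-q)^e2 = 0.6^0.5 * 0.3^0.5 = 0.424264.
4/(1-alpha^2) = 4.0.
D = 4.0*(1 - 0.52915 - 0.424264) = 0.1863

0.1863


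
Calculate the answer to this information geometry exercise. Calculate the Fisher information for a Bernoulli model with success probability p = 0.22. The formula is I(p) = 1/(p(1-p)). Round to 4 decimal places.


For Bernoulli(p), Fisher information is I(p) = 1/(p*(1-p)).
p = 0.22, 1-p = 0.78.
p*(1-p) = 0.1716.
I(p) = 1/0.1716 = 5.8275

5.8275


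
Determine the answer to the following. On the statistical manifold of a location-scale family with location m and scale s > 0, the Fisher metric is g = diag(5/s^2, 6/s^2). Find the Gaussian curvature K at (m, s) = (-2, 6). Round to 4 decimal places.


The metric has the form g = (A dm^2 + B ds^2)/s^2 with A = 5, B = 6.
Substitute u = sqrt(A/B)*m: g = B*(du^2 + ds^2)/s^2, i.e. B times the
Poincare upper half-plane metric, which has constant Gaussian curvature -1.
Scaling a 2D metric by a constant c divides the Gaussian curvature by c,
so K = -1/B = -1/(6) = -0.1667 everywhere (the point (m, s) = (-2, 6) is irrelevant:
the curvature is constant).
The requested Gaussian curvature is K = -0.1667.

-0.1667


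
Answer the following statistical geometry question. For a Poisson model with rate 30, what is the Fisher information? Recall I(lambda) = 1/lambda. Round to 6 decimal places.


Fisher information for Poisson: I(lambda) = 1/lambda.
lambda = 30.
I(lambda) = 1/30 = 0.033333

0.033333


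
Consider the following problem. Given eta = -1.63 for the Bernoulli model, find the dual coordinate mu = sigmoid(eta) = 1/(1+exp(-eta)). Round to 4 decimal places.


Dual coordinate (expectation parameter) for Bernoulli:
mu = 1/(1+exp(-eta)).
eta = -1.63.
exp(-eta) = exp(1.63) = 5.103875.
mu = 1/(1+5.103875) = 0.1638

0.1638


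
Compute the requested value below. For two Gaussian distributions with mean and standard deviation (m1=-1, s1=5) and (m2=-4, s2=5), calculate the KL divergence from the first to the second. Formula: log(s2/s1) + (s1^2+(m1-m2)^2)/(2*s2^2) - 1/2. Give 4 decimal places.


KL divergence between normal distributions:
KL = log(s2/s1) + (s1^2 + (m1-m2)^2)/(2*s2^2) - 1/2.
log(5/5) = 0.0.
(5^2 + (-1--4)^2)/(2*5^2) = (25 + 9)/50 = 0.68.
KL = 0.0 + 0.68 - 0.5 = 0.1800

0.1800


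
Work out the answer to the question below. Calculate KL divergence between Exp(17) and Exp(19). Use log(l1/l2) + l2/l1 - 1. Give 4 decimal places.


KL divergence for exponential family:
KL = log(l1/l2) + l2/l1 - 1.
log(17/19) = -0.111226.
19/17 = 1.117647.
KL = -0.111226 + 1.117647 - 1 = 0.0064

0.0064


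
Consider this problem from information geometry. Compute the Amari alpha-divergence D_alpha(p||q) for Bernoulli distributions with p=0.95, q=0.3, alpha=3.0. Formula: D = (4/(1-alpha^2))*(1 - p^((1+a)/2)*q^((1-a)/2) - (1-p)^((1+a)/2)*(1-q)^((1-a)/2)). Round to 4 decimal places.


Amari alpha-divergence:
D = (4/(1-alpha^2))*(1 - p^((1+a)/2)*q^((1-a)/2) - (1-p)^((1+a)/2)*(1-q)^((1-a)/2)).
alpha = 3.0, p = 0.95, q = 0.3.
e1 = (1+alpha)/2 = 2.0, e2 = (1-alpha)/2 = -1.0.
t1 = p^e1 * q^e2 = 0.95^2.0 * 0.3^-1.0 = 3.008333.
t2 = (1-p)^e1 * (1-q)^e2 = 0.05^2.0 * 0.7^-1.0 = 0.003571.
4/(1-alpha^2) = -0.5.
D = -0.5*(1 - 3.008333 - 0.003571) = 1.0060

1.0060


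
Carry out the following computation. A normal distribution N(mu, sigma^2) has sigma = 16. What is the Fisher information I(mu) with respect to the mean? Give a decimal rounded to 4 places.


The Fisher information for the mean of a normal distribution is I(mu) = 1/sigma^2.
sigma = 16, so sigma^2 = 256.
I(mu) = 1/256 = 0.0039

0.0039


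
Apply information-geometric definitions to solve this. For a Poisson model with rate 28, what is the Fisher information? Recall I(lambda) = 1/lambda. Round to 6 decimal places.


Fisher information for Poisson: I(lambda) = 1/lambda.
lambda = 28.
I(lambda) = 1/28 = 0.035714

0.035714


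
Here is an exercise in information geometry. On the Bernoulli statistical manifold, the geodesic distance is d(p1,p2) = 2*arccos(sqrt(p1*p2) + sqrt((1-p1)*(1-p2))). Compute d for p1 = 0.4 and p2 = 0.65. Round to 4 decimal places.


Geodesic distance on Bernoulli manifold:
d(p1,p2) = 2*arccos(sqrt(p1*p2) + sqrt((1-p1)*(1-p2))).
sqrt(p1*p2) = sqrt(0.4*0.65) = 0.509902.
sqrt((1-p1)*(1-p2)) = sqrt(0.6*0.35) = 0.458258.
arg = 0.509902 + 0.458258 = 0.96816.
d = 2*arccos(0.96816) = 0.5061

0.5061


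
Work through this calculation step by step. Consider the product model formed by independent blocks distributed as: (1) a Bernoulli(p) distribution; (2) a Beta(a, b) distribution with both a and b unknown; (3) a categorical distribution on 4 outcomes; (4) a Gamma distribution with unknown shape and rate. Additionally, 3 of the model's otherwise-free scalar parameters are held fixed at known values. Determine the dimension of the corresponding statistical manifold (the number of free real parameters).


The dimension of a statistical manifold equals the number of free
(independent) real parameters of the model. For a product of independent
blocks the parameter counts add.
- Bernoulli (p): 1.
- Beta (a, b): 2.
- categorical on 4 outcomes (probabilities sum to 1): 4-1 = 3.
- Gamma (shape, rate): 2.
Total = 1 + 2 + 3 + 2 = 8.
3 parameter(s) fixed at known values: 8 - 3 = 5.
Dimension = 5

5


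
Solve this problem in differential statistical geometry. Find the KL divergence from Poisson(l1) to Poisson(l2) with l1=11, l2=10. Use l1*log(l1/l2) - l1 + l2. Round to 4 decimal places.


KL divergence for Poisson:
KL = l1*log(l1/l2) - l1 + l2.
l1 = 11, l2 = 10.
log(11/10) = 0.09531.
l1*log(l1/l2) = 11 * 0.09531 = 1.048412.
KL = 1.048412 - 11 + 10 = 0.0484

0.0484


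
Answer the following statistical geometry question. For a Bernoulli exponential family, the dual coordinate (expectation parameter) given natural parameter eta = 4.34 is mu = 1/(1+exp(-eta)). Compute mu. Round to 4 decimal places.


Dual coordinate (expectation parameter) for Bernoulli:
mu = 1/(1+exp(-eta)).
eta = 4.34.
exp(-eta) = exp(-4.34) = 0.013037.
mu = 1/(1+0.013037) = 0.9871

0.9871


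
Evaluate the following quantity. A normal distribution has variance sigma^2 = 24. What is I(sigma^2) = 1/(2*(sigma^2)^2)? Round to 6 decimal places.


Fisher information for variance: I(sigma^2) = 1/(2*sigma^4).
sigma^2 = 24, so sigma^4 = 576.
I = 1/(2*576) = 1/1152 = 0.000868

0.000868


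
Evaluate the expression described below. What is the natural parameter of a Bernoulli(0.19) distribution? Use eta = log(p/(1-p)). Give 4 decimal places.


Natural parameter for Bernoulli: eta = log(p/(1-p)).
p = 0.19, 1-p = 0.81.
p/(1-p) = 0.234568.
eta = log(0.234568) = -1.4500

-1.4500


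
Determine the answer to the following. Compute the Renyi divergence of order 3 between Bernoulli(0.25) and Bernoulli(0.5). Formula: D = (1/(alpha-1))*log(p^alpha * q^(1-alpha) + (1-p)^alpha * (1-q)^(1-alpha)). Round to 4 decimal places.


Renyi divergence of order alpha between Bernoulli distributions:
D = (1/(alpha-1))*log(p^alpha * q^(1-alpha) + (1-p)^alpha * (1-q)^(1-alpha)).
alpha = 3, p = 0.25, q = 0.5.
p^alpha * q^(1-alpha) = 0.25^3 * 0.5^-2 = 0.0625.
(1-p)^alpha * (1-q)^(1-alpha) = 0.75^3 * 0.5^-2 = 1.6875.
sum = 0.0625 + 1.6875 = 1.75.
D = (1/2)*log(1.75) = 0.2798

0.2798


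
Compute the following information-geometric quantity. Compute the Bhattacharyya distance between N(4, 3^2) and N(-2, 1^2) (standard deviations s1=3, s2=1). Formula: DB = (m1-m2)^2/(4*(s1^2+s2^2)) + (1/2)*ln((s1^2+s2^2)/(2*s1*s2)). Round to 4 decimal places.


Bhattacharyya distance between two Gaussians:
DB = (m1-m2)^2/(4*(s1^2+s2^2)) + (1/2)*ln((s1^2+s2^2)/(2*s1*s2)).
(m1-m2)^2 = (6)^2 = 36.
s1^2+s2^2 = 9 + 1 = 10.
term1 = 36/40 = 0.9.
term2 = 0.5*ln(10/6.0) = 0.255413.
DB = 0.9 + 0.255413 = 1.1554

1.1554


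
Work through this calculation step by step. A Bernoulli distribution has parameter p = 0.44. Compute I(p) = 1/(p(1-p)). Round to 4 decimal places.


For Bernoulli(p), Fisher information is I(p) = 1/(p*(1-p)).
p = 0.44, 1-p = 0.56.
p*(1-p) = 0.2464.
I(p) = 1/0.2464 = 4.0584

4.0584


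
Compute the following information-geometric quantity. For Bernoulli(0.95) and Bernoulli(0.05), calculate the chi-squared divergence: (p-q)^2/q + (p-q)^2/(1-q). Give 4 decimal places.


Chi-squared divergence between Bernoulli distributions:
chi^2 = (p-q)^2/q + (p-q)^2/(1-q).
p = 0.95, q = 0.05, p-q = 0.9.
(p-q)^2 = 0.81.
term1 = 0.81/0.05 = 16.2.
term2 = 0.81/0.95 = 0.852632.
chi^2 = 16.2 + 0.852632 = 17.0526

17.0526


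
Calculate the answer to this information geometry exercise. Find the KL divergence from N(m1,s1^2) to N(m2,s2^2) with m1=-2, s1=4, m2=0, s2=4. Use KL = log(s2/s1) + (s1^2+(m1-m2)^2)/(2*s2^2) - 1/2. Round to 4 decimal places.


KL divergence between normal distributions:
KL = log(s2/s1) + (s1^2 + (m1-m2)^2)/(2*s2^2) - 1/2.
log(4/4) = 0.0.
(4^2 + (-2-0)^2)/(2*4^2) = (16 + 4)/32 = 0.625.
KL = 0.0 + 0.625 - 0.5 = 0.1250

0.1250


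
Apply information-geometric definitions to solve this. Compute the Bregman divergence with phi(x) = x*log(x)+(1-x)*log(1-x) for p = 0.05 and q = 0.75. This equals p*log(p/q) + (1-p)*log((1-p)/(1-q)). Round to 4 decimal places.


Bregman divergence with negative entropy generator:
D = p*log(p/q) + (1-p)*log((1-p)/(1-q)).
p = 0.05, q = 0.75.
p*log(p/q) = 0.05*log(0.05/0.75) = -0.135403.
(1-p)*log((1-p)/(1-q)) = 0.95*log(0.95/0.25) = 1.268251.
D = -0.135403 + 1.268251 = 1.1328

1.1328


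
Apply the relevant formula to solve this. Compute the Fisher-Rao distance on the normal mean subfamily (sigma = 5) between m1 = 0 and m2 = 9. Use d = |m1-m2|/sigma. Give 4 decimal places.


On the fixed-variance normal subfamily, geodesic distance = |m1-m2|/sigma.
|0 - 9| = 9.
sigma = 5.
d = 9/5 = 1.8000

1.8000


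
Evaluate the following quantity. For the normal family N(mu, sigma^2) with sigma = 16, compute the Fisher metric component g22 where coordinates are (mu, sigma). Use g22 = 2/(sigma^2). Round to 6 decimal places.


For the 2-parameter normal family, the Fisher metric has:
  g11 = 1/sigma^2, g22 = 2/sigma^2.
sigma = 16, sigma^2 = 256.
g22 = 0.007813

0.007813


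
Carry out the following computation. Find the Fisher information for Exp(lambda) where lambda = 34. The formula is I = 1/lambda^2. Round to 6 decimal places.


Fisher information for exponential: I(lambda) = 1/lambda^2.
lambda = 34, lambda^2 = 1156.
I = 1/1156 = 0.000865

0.000865


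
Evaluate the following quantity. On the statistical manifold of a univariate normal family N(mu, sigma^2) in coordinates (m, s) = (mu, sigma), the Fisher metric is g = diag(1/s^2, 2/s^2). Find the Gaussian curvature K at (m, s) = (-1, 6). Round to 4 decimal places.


The metric has the form g = (A dm^2 + B ds^2)/s^2 with A = 1, B = 2.
Substitute u = sqrt(A/B)*m: g = B*(du^2 + ds^2)/s^2, i.e. B times the
Poincare upper half-plane metric, which has constant Gaussian curvature -1.
Scaling a 2D metric by a constant c divides the Gaussian curvature by c,
so K = -1/B = -1/(2) = -0.5000 everywhere (the point (m, s) = (-1, 6) is irrelevant:
the curvature is constant).
The requested Gaussian curvature is K = -0.5000.

-0.5000


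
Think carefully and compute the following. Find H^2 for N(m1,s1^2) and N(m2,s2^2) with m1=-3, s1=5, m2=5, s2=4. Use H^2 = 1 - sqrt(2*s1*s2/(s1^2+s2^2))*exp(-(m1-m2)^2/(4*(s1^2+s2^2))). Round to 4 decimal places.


Squared Hellinger distance for Gaussians:
H^2 = 1 - sqrt(2*s1*s2/(s1^2+s2^2)) * exp(-(m1-m2)^2/(4*(s1^2+s2^2))).
s1^2 = 25, s2^2 = 16, s1^2+s2^2 = 41.
sqrt(2*5*4/(41)) = 0.98773.
(m1-m2)^2 = (-8)^2 = 64.
exp(-64/(4*41)) = exp(-0.390244) = 0.676892.
H^2 = 1 - 0.98773*0.676892 = 0.3314

0.3314


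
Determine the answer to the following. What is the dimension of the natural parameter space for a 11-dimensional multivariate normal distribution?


Exponential family dimension calculation:
For 11-dim MVN: mean has 11 params, covariance has 11*12/2 = 66 unique entries.
Total dim = 11 + 66 = 77.

77


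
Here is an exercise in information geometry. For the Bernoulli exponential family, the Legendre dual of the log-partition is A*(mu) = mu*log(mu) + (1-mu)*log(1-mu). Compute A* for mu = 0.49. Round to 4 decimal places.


Legendre transform for Bernoulli:
A*(mu) = mu*log(mu) + (1-mu)*log(1-mu).
mu = 0.49, 1-mu = 0.51.
mu*log(mu) = 0.49*log(0.49) = -0.349541.
(1-mu)*log(1-mu) = 0.51*log(0.51) = -0.343406.
A* = -0.349541 + -0.343406 = -0.6929

-0.6929


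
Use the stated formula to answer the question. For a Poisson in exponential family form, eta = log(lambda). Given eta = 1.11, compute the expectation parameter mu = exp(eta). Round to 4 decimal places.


Expectation parameter for Poisson exponential family:
mu = exp(eta).
eta = 1.11.
mu = exp(1.11) = 3.0344

3.0344


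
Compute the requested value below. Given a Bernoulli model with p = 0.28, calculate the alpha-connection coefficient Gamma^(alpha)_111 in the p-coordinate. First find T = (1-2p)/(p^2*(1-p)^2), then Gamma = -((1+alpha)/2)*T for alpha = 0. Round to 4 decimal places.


Skewness (Amari-Chentsov) tensor: T = (1-2p)/(p^2*(1-p)^2).
p = 0.28, 1-2p = 0.44, p^2 = 0.0784, (1-p)^2 = 0.5184.
T = 0.44/(0.0784 * 0.5184) = 10.82609.
In the p-coordinate, Gamma^(alpha) = Gamma^(0) - (alpha/2)*T with Gamma^(0) = (1/2)*g'(p) = -T/2,
so Gamma^(alpha) = -((1+alpha)/2)*T.
alpha = 0, -(1+alpha)/2 = -0.5.
Gamma = -0.5 * 10.82609 = -5.4130

-5.4130


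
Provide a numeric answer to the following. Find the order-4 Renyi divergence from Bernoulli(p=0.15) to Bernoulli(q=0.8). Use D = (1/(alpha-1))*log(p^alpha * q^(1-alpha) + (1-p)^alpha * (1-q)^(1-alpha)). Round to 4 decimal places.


Renyi divergence of order alpha between Bernoulli distributions:
D = (1/(alpha-1))*log(p^alpha * q^(1-alpha) + (1-p)^alpha * (1-q)^(1-alpha)).
alpha = 4, p = 0.15, q = 0.8.
p^alpha * q^(1-alpha) = 0.15^4 * 0.8^-3 = 0.000989.
(1-p)^alpha * (1-q)^(1-alpha) = 0.85^4 * 0.2^-3 = 65.250781.
sum = 0.000989 + 65.250781 = 65.25177.
D = (1/3)*log(65.25177) = 1.3928

1.3928


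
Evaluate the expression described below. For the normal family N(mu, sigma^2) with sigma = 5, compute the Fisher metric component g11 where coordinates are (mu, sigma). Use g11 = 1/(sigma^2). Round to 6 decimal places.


For the 2-parameter normal family, the Fisher metric has:
  g11 = 1/sigma^2, g22 = 2/sigma^2.
sigma = 5, sigma^2 = 25.
g11 = 0.040000

0.040000


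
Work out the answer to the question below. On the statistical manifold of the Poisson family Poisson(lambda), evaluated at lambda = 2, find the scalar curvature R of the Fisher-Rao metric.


This family has a single free parameter, so its statistical manifold
is 1-dimensional. The Riemann curvature tensor of any 1-dimensional
Riemannian manifold vanishes identically, so R = 0.

0


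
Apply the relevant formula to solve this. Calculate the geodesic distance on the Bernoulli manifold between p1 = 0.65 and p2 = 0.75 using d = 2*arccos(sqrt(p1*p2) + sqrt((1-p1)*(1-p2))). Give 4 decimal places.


Geodesic distance on Bernoulli manifold:
d(p1,p2) = 2*arccos(sqrt(p1*p2) + sqrt((1-p1)*(1-p2))).
sqrt(p1*p2) = sqrt(0.65*0.75) = 0.698212.
sqrt((1-p1)*(1-p2)) = sqrt(0.35*0.25) = 0.295804.
arg = 0.698212 + 0.295804 = 0.994016.
d = 2*arccos(0.994016) = 0.2189

0.2189


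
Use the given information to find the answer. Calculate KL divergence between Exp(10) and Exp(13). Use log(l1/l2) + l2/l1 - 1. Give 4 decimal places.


KL divergence for exponential family:
KL = log(l1/l2) + l2/l1 - 1.
log(10/13) = -0.262364.
13/10 = 1.3.
KL = -0.262364 + 1.3 - 1 = 0.0376

0.0376


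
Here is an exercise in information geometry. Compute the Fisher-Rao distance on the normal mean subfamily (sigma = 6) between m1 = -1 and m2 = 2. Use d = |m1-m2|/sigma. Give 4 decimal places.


On the fixed-variance normal subfamily, geodesic distance = |m1-m2|/sigma.
|-1 - 2| = 3.
sigma = 6.
d = 3/6 = 0.5000

0.5000


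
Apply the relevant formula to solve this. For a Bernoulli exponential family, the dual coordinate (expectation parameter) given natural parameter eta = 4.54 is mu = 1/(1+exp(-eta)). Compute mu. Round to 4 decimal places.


Dual coordinate (expectation parameter) for Bernoulli:
mu = 1/(1+exp(-eta)).
eta = 4.54.
exp(-eta) = exp(-4.54) = 0.010673.
mu = 1/(1+0.010673) = 0.9894

0.9894


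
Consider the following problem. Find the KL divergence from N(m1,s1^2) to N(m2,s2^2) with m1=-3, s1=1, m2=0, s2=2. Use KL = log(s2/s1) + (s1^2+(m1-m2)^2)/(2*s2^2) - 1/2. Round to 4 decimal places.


KL divergence between normal distributions:
KL = log(s2/s1) + (s1^2 + (m1-m2)^2)/(2*s2^2) - 1/2.
log(2/1) = 0.693147.
(1^2 + (-3-0)^2)/(2*2^2) = (1 + 9)/8 = 1.25.
KL = 0.693147 + 1.25 - 0.5 = 1.4431

1.4431


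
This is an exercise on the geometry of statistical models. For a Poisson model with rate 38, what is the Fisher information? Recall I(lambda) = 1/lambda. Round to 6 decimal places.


Fisher information for Poisson: I(lambda) = 1/lambda.
lambda = 38.
I(lambda) = 1/38 = 0.026316

0.026316


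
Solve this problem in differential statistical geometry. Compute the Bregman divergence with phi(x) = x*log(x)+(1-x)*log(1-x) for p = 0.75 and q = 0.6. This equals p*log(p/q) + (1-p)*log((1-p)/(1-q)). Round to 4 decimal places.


Bregman divergence with negative entropy generator:
D = p*log(p/q) + (1-p)*log((1-p)/(1-q)).
p = 0.75, q = 0.6.
p*log(p/q) = 0.75*log(0.75/0.6) = 0.167358.
(1-p)*log((1-p)/(1-q)) = 0.25*log(0.25/0.4) = -0.117501.
D = 0.167358 + -0.117501 = 0.0499

0.0499
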